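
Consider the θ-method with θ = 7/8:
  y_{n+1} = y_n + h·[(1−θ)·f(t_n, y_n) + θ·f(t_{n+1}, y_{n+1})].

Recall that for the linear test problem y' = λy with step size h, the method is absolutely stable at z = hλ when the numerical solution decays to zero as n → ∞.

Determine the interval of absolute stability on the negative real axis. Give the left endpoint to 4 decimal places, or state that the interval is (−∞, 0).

With y'=λy (z=hλ):
  y_{n+1} = y_n + z·[1/8·y_n + 7/8·y_{n+1}] ⇒ (1 − 7/8z)y_{n+1} = (1 + 1/8z)y_n
  so R(z) = (1 + 1/8z)/(1 − 7/8z).

Solve |R(x)|<1 on ℝ⁻.
x=-1.14: |R|=0.4293
x=-2: |R|=0.2727
x=-10: |R|=0.0256
x=-100: |R|=0.1299
θ=7/8≥1/2 ⇒ |1+1/8x|<|1−7/8x| ∀x<0 ⇒ interval (−∞,0).

unbounded; (−∞, 0).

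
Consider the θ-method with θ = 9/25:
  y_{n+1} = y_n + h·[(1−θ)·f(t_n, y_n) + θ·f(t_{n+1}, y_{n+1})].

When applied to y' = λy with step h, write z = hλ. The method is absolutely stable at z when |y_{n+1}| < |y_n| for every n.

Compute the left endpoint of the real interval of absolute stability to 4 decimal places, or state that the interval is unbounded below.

left endpoint -7.1429.

On y'=λy, z=hλ:
  y_{n+1} = y_n + z·[16/25·y_n + 9/25·y_{n+1}] ⇒ (1 − 9/25z)y_{n+1} = (1 + 16/25z)y_n
  Hence R(z) = (1 + 16/25z)/(1 − 9/25z).

Boundary: |R(x)|=1, x<0.
x=-1.67: |R|=0.0430
R=−1: 1+16/25x = −1+9/25x ⇒ -7/25x=2 ⇒ x=2/(-7/25)=-7.1429
Confirm numerically:
  x=-5.672: |R|=0.86461 <1
  x=-4.397: |R|=0.70234 <1
  x=-3.764: |R|=0.59827 <1
  x=-3.638: |R|=0.57511 <1
  x=-7.662: |R|=1.03868 >1
  x=-7.499: |R|=1.02695 >1
So |R|<1 on (-7.1429, 0).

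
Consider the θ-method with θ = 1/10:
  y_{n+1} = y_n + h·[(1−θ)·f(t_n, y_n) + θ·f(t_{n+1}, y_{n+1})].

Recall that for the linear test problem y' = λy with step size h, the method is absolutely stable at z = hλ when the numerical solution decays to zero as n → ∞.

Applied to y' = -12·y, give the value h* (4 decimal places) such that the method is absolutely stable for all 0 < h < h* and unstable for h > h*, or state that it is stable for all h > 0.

With y'=λy (z=hλ):
  y_{n+1} = y_n + z·[9/10·y_n + 1/10·y_{n+1}] ⇒ (1 − 1/10z)y_{n+1} = (1 + 9/10z)y_n
  Hence R(z) = (1 + 9/10z)/(1 − 1/10z).

Find x<0 with |R(x)|<1.
x=-1.12: |R|=0.0072
R=−1: 1+9/10x = −1+1/10x ⇒ -4/5x=2 ⇒ x=2/(-4/5)=-2.5000
Confirm numerically:
  x=-2.059: |R|=0.70744 <1
  x=-1.587: |R|=0.36964 <1
  x=-1.568: |R|=0.35546 <1
  x=-3.019: |R|=1.31892 >1
  x=-2.931: |R|=1.26665 >1
  x=-2.646: |R|=1.09236 >1
Stable set (-2.5000, 0).

(-2.5000,0); λ=-12 ⇒ h* = (5/2)/12 = 0.2083.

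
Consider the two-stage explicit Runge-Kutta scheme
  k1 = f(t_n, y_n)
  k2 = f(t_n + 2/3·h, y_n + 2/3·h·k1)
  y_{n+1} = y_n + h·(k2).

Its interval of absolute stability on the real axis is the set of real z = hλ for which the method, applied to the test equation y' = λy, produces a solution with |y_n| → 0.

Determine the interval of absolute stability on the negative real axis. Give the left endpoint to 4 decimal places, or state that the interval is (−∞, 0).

z∈(-1.5000,0).

On y'=λy, z=hλ:
  k1=λy_n ⇒ h·k1=z·y_n;  k2=λ(1+2/3z)y_n ⇒ h·k2=z(1+2/3z)y_n
  y_{n+1}/y_n = 1 + z(1+2/3z) = 1 + z + 2/3z²
  ⇒ R(z) = 1 + z + 2/3z².

Need |R(x)|<1, x<0.
x=-1.28: |R|=0.8123
R=1: x+2/3x²=0 ⇒ x=−3/2=-1.5000; min R=1−1/(4·2/3)=0.6250>−1
Confirm numerically:
  x=-1.447: |R|=0.94887 <1
  x=-1.392: |R|=0.89978 <1
  x=-1.315: |R|=0.83782 <1
  x=-1.761: |R|=1.30641 >1
  x=-1.686: |R|=1.20906 >1
  x=-1.596: |R|=1.10214 >1
So |R|<1 on (-1.5000, 0).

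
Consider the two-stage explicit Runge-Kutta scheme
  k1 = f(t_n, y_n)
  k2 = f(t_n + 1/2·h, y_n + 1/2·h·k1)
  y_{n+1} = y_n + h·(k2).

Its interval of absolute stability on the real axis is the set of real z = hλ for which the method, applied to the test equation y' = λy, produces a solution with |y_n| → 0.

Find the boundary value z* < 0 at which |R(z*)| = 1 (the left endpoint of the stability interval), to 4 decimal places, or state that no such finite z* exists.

left endpoint -2.0000.

On y'=λy, z=hλ:
  k1=λy_n ⇒ h·k1=z·y_n;  k2=λ(1+1/2z)y_n ⇒ h·k2=z(1+1/2z)y_n
  y_{n+1}/y_n = 1 + z(1+1/2z) = 1 + z + 1/2z²
  Hence R(z) = 1 + z + 1/2z².

Solve |R(x)|<1 on ℝ⁻.
x=-1.6: |R|=0.6800
R=1: x+1/2x²=0 ⇒ x=−2=-2.0000; min R=1−1/(4·1/2)=0.5000>−1
Confirm numerically:
  x=-1.975: |R|=0.97531 <1
  x=-1.812: |R|=0.82967 <1
  x=-1.663: |R|=0.71978 <1
  x=-1.367: |R|=0.56734 <1
  x=-2.206: |R|=1.22722 >1
  x=-2.040: |R|=1.04080 >1
So |R|<1 on (-2.0000, 0).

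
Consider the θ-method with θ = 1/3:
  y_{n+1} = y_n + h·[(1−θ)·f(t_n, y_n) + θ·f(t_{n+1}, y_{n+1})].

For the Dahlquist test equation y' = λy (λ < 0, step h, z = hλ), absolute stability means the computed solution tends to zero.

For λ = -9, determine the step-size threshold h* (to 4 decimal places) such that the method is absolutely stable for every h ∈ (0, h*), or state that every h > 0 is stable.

(-6.0000,0); λ=-9 ⇒ h* = (6)/9 = 0.6667.

On y'=λy, z=hλ:
  y_{n+1} = y_n + z·[2/3·y_n + 1/3·y_{n+1}] ⇒ (1 − 1/3z)y_{n+1} = (1 + 2/3z)y_n
  so R(z) = (1 + 2/3z)/(1 − 1/3z).

Solve |R(x)|<1 on ℝ⁻.
x=-0.57: |R|=0.5210
R=−1: 1+2/3x = −1+1/3x ⇒ -1/3x=2 ⇒ x=2/(-1/3)=-6.0000
Confirm numerically:
  x=-5.174: |R|=0.89895 <1
  x=-3.757: |R|=0.66805 <1
  x=-3.491: |R|=0.61346 <1
  x=-3.025: |R|=0.50622 <1
  x=-6.222: |R|=1.02407 >1
  x=-6.057: |R|=1.00629 >1
So |R|<1 on (-6.0000, 0).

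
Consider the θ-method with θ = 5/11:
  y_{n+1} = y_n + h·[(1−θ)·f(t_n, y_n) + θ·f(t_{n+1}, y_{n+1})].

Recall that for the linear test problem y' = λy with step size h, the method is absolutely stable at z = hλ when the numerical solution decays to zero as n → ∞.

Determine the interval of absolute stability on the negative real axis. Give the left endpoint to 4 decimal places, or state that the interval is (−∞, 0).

Set f=λy, z=hλ:
  y_{n+1} = y_n + z·[6/11·y_n + 5/11·y_{n+1}] ⇒ (1 − 5/11z)y_{n+1} = (1 + 6/11z)y_n
  so R(z) = (1 + 6/11z)/(1 − 5/11z).

Need |R(x)|<1, x<0.
x=-0.87: |R|=0.3765
R=−1: 1+6/11x = −1+5/11x ⇒ -1/11x=2 ⇒ x=2/(-1/11)=-22.0000
Confirm numerically:
  x=-17.502: |R|=0.95434 <1
  x=-15.632: |R|=0.92858 <1
  x=-10.093: |R|=0.80628 <1
  x=-22.500: |R|=1.00405 >1
  x=-22.313: |R|=1.00255 >1
So |R|<1 on (-22.0000, 0).

z∈(-22.0000,0).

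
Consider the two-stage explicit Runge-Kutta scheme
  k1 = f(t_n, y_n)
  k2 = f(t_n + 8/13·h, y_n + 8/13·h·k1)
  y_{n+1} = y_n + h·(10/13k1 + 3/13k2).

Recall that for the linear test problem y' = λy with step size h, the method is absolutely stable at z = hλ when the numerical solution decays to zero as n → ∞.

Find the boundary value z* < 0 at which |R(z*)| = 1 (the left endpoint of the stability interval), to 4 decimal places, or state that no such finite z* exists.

Set f=λy, z=hλ:
  k1=λy_n ⇒ h·k1=z·y_n;  k2=λ(1+8/13z)y_n ⇒ h·k2=z(1+8/13z)y_n
  y_{n+1}/y_n = 1 + 10/13z + 3/13z(1+8/13z) = 1 + z + 24/169z²
  ⇒ R(z) = 1 + z + 24/169z².

Need |R(x)|<1, x<0.
x=-0.52: |R|=0.5184
R=1: x+24/169x²=0 ⇒ x=−169/24=-7.0417; min R=1−1/(4·24/169)=-0.7604>−1
Confirm numerically:
  x=-4.087: |R|=0.71490 <1
  x=-4.017: |R|=0.72546 <1
  x=-3.254: |R|=0.75031 <1
  x=-7.382: |R|=1.35678 >1
  x=-7.227: |R|=1.19021 >1
Stable set (-7.0417, 0).

z* = -7.0417.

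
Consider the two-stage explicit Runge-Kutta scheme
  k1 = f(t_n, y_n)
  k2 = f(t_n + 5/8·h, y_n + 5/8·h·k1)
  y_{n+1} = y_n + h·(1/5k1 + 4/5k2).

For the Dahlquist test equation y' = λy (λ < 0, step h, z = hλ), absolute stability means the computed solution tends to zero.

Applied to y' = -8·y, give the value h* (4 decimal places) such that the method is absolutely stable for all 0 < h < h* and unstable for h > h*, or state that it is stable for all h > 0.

On y'=λy, z=hλ:
  k1=λy_n ⇒ h·k1=z·y_n;  k2=λ(1+5/8z)y_n ⇒ h·k2=z(1+5/8z)y_n
  y_{n+1}/y_n = 1 + 1/5z + 4/5z(1+5/8z) = 1 + z + 1/2z²
  so R(z) = 1 + z + 1/2z².

Boundary: |R(x)|=1, x<0.
x=-1.77: |R|=0.7964
R=1: x+1/2x²=0 ⇒ x=−2=-2.0000; min R=1−1/(4·1/2)=0.5000>−1
Confirm numerically:
  x=-1.220: |R|=0.52420 <1
  x=-1.138: |R|=0.50952 <1
  x=-0.857: |R|=0.51022 <1
  x=-2.443: |R|=1.54112 >1
  x=-2.163: |R|=1.17628 >1
  x=-2.044: |R|=1.04497 >1
Stable set (-2.0000, 0).

(-2.0000,0); λ=-8 ⇒ h* = (2)/8 = 0.2500.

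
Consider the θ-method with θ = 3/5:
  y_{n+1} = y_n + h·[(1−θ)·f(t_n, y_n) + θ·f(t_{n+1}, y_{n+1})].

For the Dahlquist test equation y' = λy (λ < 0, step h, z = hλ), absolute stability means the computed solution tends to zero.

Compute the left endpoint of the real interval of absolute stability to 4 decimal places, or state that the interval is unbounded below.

(−∞, 0) — no finite endpoint.

Test eqn y'=λy, z=hλ:
  y_{n+1} = y_n + z·[2/5·y_n + 3/5·y_{n+1}] ⇒ (1 − 3/5z)y_{n+1} = (1 + 2/5z)y_n
  Hence R(z) = (1 + 2/5z)/(1 − 3/5z).

Need |R(x)|<1, x<0.
x=-1.06: |R|=0.3521
x=-2: |R|=0.0909
x=-10: |R|=0.4286
x=-100: |R|=0.6393
θ=3/5≥1/2 ⇒ |1+2/5x|<|1−3/5x| ∀x<0 ⇒ interval (−∞,0).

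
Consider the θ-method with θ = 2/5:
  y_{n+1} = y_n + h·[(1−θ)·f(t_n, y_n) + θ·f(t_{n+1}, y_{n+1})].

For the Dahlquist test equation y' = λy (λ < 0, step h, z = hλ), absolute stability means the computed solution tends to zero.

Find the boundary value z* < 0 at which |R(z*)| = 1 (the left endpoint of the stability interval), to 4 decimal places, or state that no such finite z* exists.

left endpoint -10.0000.

With y'=λy (z=hλ):
  y_{n+1} = y_n + z·[3/5·y_n + 2/5·y_{n+1}] ⇒ (1 − 2/5z)y_{n+1} = (1 + 3/5z)y_n
  ⇒ R(z) = (1 + 3/5z)/(1 − 2/5z).

Solve |R(x)|<1 on ℝ⁻.
x=-1.03: |R|=0.2705
R=−1: 1+3/5x = −1+2/5x ⇒ -1/5x=2 ⇒ x=2/(-1/5)=-10.0000
Confirm numerically:
  x=-7.449: |R|=0.87180 <1
  x=-6.108: |R|=0.77393 <1
  x=-5.091: |R|=0.67666 <1
  x=-10.357: |R|=1.01388 >1
  x=-10.324: |R|=1.01263 >1
  x=-10.084: |R|=1.00334 >1
Stable set (-10.0000, 0).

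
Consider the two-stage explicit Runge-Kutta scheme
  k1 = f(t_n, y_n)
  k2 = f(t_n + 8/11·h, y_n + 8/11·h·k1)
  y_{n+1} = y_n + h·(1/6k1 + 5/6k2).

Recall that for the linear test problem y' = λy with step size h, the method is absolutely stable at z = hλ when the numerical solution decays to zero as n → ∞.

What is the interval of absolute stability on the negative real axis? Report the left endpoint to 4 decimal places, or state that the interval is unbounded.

(-1.6500, 0).

Test eqn y'=λy, z=hλ:
  k1=λy_n ⇒ h·k1=z·y_n;  k2=λ(1+8/11z)y_n ⇒ h·k2=z(1+8/11z)y_n
  y_{n+1}/y_n = 1 + 1/6z + 5/6z(1+8/11z) = 1 + z + 20/33z²
  Hence R(z) = 1 + z + 20/33z².

Boundary: |R(x)|=1, x<0.
x=-0.99: |R|=0.6040
R=1: x+20/33x²=0 ⇒ x=−33/20=-1.6500; min R=1−1/(4·20/33)=0.5875>−1
Confirm numerically:
  x=-1.568: |R|=0.92208 <1
  x=-1.219: |R|=0.68158 <1
  x=-0.982: |R|=0.60244 <1
  x=-1.993: |R|=1.41430 >1
  x=-1.758: |R|=1.11507 >1
Stable set (-1.6500, 0).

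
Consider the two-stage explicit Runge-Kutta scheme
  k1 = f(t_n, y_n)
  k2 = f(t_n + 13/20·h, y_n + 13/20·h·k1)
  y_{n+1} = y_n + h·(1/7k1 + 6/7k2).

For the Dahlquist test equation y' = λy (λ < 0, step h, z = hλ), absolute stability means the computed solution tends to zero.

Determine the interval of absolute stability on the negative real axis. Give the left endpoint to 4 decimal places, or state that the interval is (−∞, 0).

z∈(-1.7949,0).

Set f=λy, z=hλ:
  k1=λy_n ⇒ h·k1=z·y_n;  k2=λ(1+13/20z)y_n ⇒ h·k2=z(1+13/20z)y_n
  y_{n+1}/y_n = 1 + 1/7z + 6/7z(1+13/20z) = 1 + z + 39/70z²
  R(z) = 1 + z + 39/70z².

Find x<0 with |R(x)|<1.
x=-0.58: |R|=0.6074
R=1: x+39/70x²=0 ⇒ x=−70/39=-1.7949; min R=1−1/(4·39/70)=0.5513>−1
Confirm numerically:
  x=-1.739: |R|=0.94587 <1
  x=-1.607: |R|=0.83179 <1
  x=-0.848: |R|=0.55264 <1
  x=-0.764: |R|=0.56120 <1
  x=-2.053: |R|=1.29525 >1
  x=-1.899: |R|=1.11017 >1
  x=-1.863: |R|=1.07071 >1
Stable set (-1.7949, 0).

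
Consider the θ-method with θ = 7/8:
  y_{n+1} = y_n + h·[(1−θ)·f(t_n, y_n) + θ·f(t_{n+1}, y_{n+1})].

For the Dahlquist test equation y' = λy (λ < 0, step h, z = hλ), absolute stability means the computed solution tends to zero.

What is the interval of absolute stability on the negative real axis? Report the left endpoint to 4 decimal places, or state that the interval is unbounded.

On y'=λy, z=hλ:
  y_{n+1} = y_n + z·[1/8·y_n + 7/8·y_{n+1}] ⇒ (1 − 7/8z)y_{n+1} = (1 + 1/8z)y_n
  ⇒ R(z) = (1 + 1/8z)/(1 − 7/8z).

Solve |R(x)|<1 on ℝ⁻.
x=-1.59: |R|=0.3351
x=-2: |R|=0.2727
x=-10: |R|=0.0256
x=-100: |R|=0.1299
θ=7/8≥1/2 ⇒ |1+1/8x|<|1−7/8x| ∀x<0 ⇒ stable on all of ℝ⁻.

(−∞, 0) — no finite endpoint.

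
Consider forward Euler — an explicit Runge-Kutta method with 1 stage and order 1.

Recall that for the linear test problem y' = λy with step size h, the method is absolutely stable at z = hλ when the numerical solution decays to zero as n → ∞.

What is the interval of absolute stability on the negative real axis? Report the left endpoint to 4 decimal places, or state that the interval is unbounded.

z∈(-2.0000,0).

On y'=λy, z=hλ:
  order 1, 1-stage ⇒ R(z)=1+z
  (e.g. R(-1.18)=-0.18000, |R|=0.18000)

Solve |R(x)|<1 on ℝ⁻.
x=-1.18: |R|=0.1800
|R(-2.09)|=1.0900 |R(-1.74)|=0.7400 |R(-0.6)|=0.4000
Bisect:
  x_lo=-2.5940 |R|=1.5940  x_hi=-0.1235 |R|=0.8765
  mid=-1.35876 |R|=0.35876 →hi
  mid=-1.97640 |R|=0.97640 →hi
  mid=-2.28521 |R|=1.28521 →lo
  mid=-2.13080 |R|=1.13080 →lo
  mid=-2.05360 |R|=1.05360 →lo
  mid=-2.01500 |R|=1.01500 →lo
  mid=-1.99570 |R|=0.99570 →hi
  mid=-2.00535 |R|=1.00535 →lo
  mid=-2.00052 |R|=1.00052 →lo
  ...
  [-2.00007,-1.99992] ⇒ x*=-2.0000
So |R|<1 on (-2.0000, 0).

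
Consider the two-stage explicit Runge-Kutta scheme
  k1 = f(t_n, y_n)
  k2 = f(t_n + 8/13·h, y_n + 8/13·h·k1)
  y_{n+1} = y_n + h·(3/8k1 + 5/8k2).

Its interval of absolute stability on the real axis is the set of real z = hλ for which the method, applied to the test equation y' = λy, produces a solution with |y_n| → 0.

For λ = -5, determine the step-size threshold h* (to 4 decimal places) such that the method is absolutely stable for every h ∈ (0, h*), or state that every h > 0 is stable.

Test eqn y'=λy, z=hλ:
  k1=λy_n ⇒ h·k1=z·y_n;  k2=λ(1+8/13z)y_n ⇒ h·k2=z(1+8/13z)y_n
  y_{n+1}/y_n = 1 + 3/8z + 5/8z(1+8/13z) = 1 + z + 5/13z²
  ⇒ R(z) = 1 + z + 5/13z².

Boundary: |R(x)|=1, x<0.
x=-0.36: |R|=0.6898
R=1: x+5/13x²=0 ⇒ x=−13/5=-2.6000; min R=1−1/(4·5/13)=0.3500>−1
Confirm numerically:
  x=-2.496: |R|=0.90016 <1
  x=-2.431: |R|=0.84199 <1
  x=-2.402: |R|=0.81708 <1
  x=-1.237: |R|=0.35153 <1
  x=-2.943: |R|=1.38825 >1
  x=-2.914: |R|=1.35192 >1
  x=-2.851: |R|=1.27523 >1
Interval (-2.6000, 0).

(-2.6000,0); λ=-5 ⇒ h* = (13/5)/5 = 0.5200.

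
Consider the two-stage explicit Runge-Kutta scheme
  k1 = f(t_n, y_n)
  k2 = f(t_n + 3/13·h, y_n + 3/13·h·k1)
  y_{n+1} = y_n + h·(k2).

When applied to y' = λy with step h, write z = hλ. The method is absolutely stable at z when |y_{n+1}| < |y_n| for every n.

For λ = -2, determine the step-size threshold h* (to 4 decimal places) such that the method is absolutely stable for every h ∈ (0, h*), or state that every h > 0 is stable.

(-4.3333,0); λ=-2 ⇒ h* = (13/3)/2 = 2.1667.

With y'=λy (z=hλ):
  k1=λy_n ⇒ h·k1=z·y_n;  k2=λ(1+3/13z)y_n ⇒ h·k2=z(1+3/13z)y_n
  y_{n+1}/y_n = 1 + z(1+3/13z) = 1 + z + 3/13z²
  ⇒ R(z) = 1 + z + 3/13z².

Boundary: |R(x)|=1, x<0.
x=-0.72: |R|=0.3996
R=1: x+3/13x²=0 ⇒ x=−13/3=-4.3333; min R=1−1/(4·3/13)=-0.0833>−1
Confirm numerically:
  x=-3.921: |R|=0.62690 <1
  x=-3.750: |R|=0.49519 <1
  x=-2.224: |R|=0.08257 <1
  x=-2.010: |R|=0.07767 <1
  x=-4.623: |R|=1.30903 >1
  x=-4.513: |R|=1.18712 >1
Stable set (-4.3333, 0).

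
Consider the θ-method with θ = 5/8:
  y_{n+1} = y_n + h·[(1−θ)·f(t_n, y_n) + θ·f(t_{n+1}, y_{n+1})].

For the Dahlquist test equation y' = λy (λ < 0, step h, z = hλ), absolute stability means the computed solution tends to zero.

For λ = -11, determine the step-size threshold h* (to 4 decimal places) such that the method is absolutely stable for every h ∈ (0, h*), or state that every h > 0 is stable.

On y'=λy, z=hλ:
  y_{n+1} = y_n + z·[3/8·y_n + 5/8·y_{n+1}] ⇒ (1 − 5/8z)y_{n+1} = (1 + 3/8z)y_n
  ⇒ R(z) = (1 + 3/8z)/(1 − 5/8z).

Need |R(x)|<1, x<0.
x=-0.82: |R|=0.4579
x=-2: |R|=0.1111
x=-10: |R|=0.3793
x=-100: |R|=0.5748
θ=5/8≥1/2 ⇒ |1+3/8x|<|1−5/8x| ∀x<0 ⇒ interval (−∞,0).

unbounded; (−∞, 0). Any h>0 works for λ=-11.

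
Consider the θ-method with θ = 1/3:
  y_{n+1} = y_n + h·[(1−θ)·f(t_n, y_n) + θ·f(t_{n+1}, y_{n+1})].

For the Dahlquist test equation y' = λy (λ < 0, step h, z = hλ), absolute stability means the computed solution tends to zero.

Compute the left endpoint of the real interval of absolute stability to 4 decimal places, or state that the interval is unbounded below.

z* = -6.0000.

With y'=λy (z=hλ):
  y_{n+1} = y_n + z·[2/3·y_n + 1/3·y_{n+1}] ⇒ (1 − 1/3z)y_{n+1} = (1 + 2/3z)y_n
  ⇒ R(z) = (1 + 2/3z)/(1 − 1/3z).

Need |R(x)|<1, x<0.
x=-0.85: |R|=0.3377
R=−1: 1+2/3x = −1+1/3x ⇒ -1/3x=2 ⇒ x=2/(-1/3)=-6.0000
Confirm numerically:
  x=-5.876: |R|=0.98603 <1
  x=-4.623: |R|=0.81936 <1
  x=-3.135: |R|=0.53301 <1
  x=-6.297: |R|=1.03195 >1
  x=-6.182: |R|=1.01982 >1
Interval (-6.0000, 0).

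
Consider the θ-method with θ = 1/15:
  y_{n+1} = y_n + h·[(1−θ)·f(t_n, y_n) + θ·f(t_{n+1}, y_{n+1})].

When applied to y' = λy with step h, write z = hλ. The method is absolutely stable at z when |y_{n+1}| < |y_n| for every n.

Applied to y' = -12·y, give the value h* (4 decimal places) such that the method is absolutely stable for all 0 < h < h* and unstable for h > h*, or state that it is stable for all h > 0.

(-2.3077,0); λ=-12 ⇒ h* = (30/13)/12 = 0.1923.

With y'=λy (z=hλ):
  y_{n+1} = y_n + z·[14/15·y_n + 1/15·y_{n+1}] ⇒ (1 − 1/15z)y_{n+1} = (1 + 14/15z)y_n
  ⇒ R(z) = (1 + 14/15z)/(1 − 1/15z).

Solve |R(x)|<1 on ℝ⁻.
x=-0.5: |R|=0.5161
R=−1: 1+14/15x = −1+1/15x ⇒ -13/15x=2 ⇒ x=2/(-13/15)=-2.3077
Confirm numerically:
  x=-1.850: |R|=0.64688 <1
  x=-1.800: |R|=0.60714 <1
  x=-1.771: |R|=0.58398 <1
  x=-1.765: |R|=0.57918 <1
  x=-2.851: |R|=1.39566 >1
  x=-2.606: |R|=1.22027 >1
  x=-2.345: |R|=1.02796 >1
Interval (-2.3077, 0).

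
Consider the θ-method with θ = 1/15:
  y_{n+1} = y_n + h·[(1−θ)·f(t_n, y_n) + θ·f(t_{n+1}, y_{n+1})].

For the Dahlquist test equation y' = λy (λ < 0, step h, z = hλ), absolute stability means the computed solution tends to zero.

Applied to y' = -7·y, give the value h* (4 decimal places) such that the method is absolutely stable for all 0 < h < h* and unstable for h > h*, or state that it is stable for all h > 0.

With y'=λy (z=hλ):
  y_{n+1} = y_n + z·[14/15·y_n + 1/15·y_{n+1}] ⇒ (1 − 1/15z)y_{n+1} = (1 + 14/15z)y_n
  so R(z) = (1 + 14/15z)/(1 − 1/15z).

Find x<0 with |R(x)|<1.
x=-0.66: |R|=0.3678
R=−1: 1+14/15x = −1+1/15x ⇒ -13/15x=2 ⇒ x=2/(-13/15)=-2.3077
Confirm numerically:
  x=-2.136: |R|=0.86975 <1
  x=-2.071: |R|=0.81975 <1
  x=-1.423: |R|=0.29970 <1
  x=-1.071: |R|=0.00037 <1
  x=-2.812: |R|=1.36807 >1
  x=-2.572: |R|=1.19554 >1
  x=-2.396: |R|=1.06599 >1
So |R|<1 on (-2.3077, 0).

(-2.3077,0); λ=-7 ⇒ h* = (30/13)/7 = 0.3297.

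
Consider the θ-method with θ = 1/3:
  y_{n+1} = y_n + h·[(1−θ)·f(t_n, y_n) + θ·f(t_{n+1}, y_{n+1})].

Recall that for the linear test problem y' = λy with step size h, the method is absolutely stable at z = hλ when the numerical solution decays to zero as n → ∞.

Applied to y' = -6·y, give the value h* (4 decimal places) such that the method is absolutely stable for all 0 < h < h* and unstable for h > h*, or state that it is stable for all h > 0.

(-6.0000,0); λ=-6 ⇒ h* = (6)/6 = 1.0000.

On y'=λy, z=hλ:
  y_{n+1} = y_n + z·[2/3·y_n + 1/3·y_{n+1}] ⇒ (1 − 1/3z)y_{n+1} = (1 + 2/3z)y_n
  R(z) = (1 + 2/3z)/(1 − 1/3z).

Need |R(x)|<1, x<0.
x=-0.5: |R|=0.5714
R=−1: 1+2/3x = −1+1/3x ⇒ -1/3x=2 ⇒ x=2/(-1/3)=-6.0000
Confirm numerically:
  x=-5.452: |R|=0.93516 <1
  x=-5.434: |R|=0.93289 <1
  x=-3.901: |R|=0.69584 <1
  x=-6.422: |R|=1.04479 >1
  x=-6.134: |R|=1.01467 >1
  x=-6.024: |R|=1.00266 >1
Stable set (-6.0000, 0).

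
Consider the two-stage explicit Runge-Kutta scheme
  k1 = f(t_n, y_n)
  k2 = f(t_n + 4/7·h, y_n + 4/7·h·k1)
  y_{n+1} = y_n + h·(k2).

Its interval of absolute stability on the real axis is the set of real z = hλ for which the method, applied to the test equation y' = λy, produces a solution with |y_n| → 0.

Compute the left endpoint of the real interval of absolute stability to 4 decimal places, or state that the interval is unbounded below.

left endpoint -1.7500.

Test eqn y'=λy, z=hλ:
  k1=λy_n ⇒ h·k1=z·y_n;  k2=λ(1+4/7z)y_n ⇒ h·k2=z(1+4/7z)y_n
  y_{n+1}/y_n = 1 + z(1+4/7z) = 1 + z + 4/7z²
  ⇒ R(z) = 1 + z + 4/7z².

Need |R(x)|<1, x<0.
x=-1.4: |R|=0.7200
R=1: x+4/7x²=0 ⇒ x=−7/4=-1.7500; min R=1−1/(4·4/7)=0.5625>−1
Confirm numerically:
  x=-1.497: |R|=0.78358 <1
  x=-1.393: |R|=0.71583 <1
  x=-1.012: |R|=0.57323 <1
  x=-0.953: |R|=0.56598 <1
  x=-2.182: |R|=1.53864 >1
  x=-2.107: |R|=1.42983 >1
Interval (-1.7500, 0).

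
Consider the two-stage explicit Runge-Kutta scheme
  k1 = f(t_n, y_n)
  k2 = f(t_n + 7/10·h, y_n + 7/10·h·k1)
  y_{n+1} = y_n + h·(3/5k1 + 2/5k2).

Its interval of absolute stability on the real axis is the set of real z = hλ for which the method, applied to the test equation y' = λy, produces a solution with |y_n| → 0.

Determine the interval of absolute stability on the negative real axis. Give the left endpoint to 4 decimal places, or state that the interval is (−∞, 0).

z∈(-3.5714,0).

On y'=λy, z=hλ:
  k1=λy_n ⇒ h·k1=z·y_n;  k2=λ(1+7/10z)y_n ⇒ h·k2=z(1+7/10z)y_n
  y_{n+1}/y_n = 1 + 3/5z + 2/5z(1+7/10z) = 1 + z + 7/25z²
  R(z) = 1 + z + 7/25z².

Need |R(x)|<1, x<0.
x=-0.69: |R|=0.4433
R=1: x+7/25x²=0 ⇒ x=−25/7=-3.5714; min R=1−1/(4·7/25)=0.1071>−1
Confirm numerically:
  x=-3.512: |R|=0.94156 <1
  x=-2.133: |R|=0.14091 <1
  x=-1.972: |R|=0.11686 <1
  x=-1.628: |R|=0.11411 <1
  x=-3.941: |R|=1.40781 >1
  x=-3.889: |R|=1.34581 >1
So |R|<1 on (-3.5714, 0).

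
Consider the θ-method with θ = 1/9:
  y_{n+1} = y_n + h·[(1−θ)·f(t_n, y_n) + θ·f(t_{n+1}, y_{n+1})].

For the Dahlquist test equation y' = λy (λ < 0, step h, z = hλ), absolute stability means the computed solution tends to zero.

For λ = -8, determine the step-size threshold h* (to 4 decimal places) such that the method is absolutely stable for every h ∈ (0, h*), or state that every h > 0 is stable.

Set f=λy, z=hλ:
  y_{n+1} = y_n + z·[8/9·y_n + 1/9·y_{n+1}] ⇒ (1 − 1/9z)y_{n+1} = (1 + 8/9z)y_n
  R(z) = (1 + 8/9z)/(1 − 1/9z).

Need |R(x)|<1, x<0.
x=-0.32: |R|=0.6910
R=−1: 1+8/9x = −1+1/9x ⇒ -7/9x=2 ⇒ x=2/(-7/9)=-2.5714
Confirm numerically:
  x=-1.961: |R|=0.61016 <1
  x=-1.947: |R|=0.60071 <1
  x=-1.569: |R|=0.33608 <1
  x=-3.063: |R|=1.28525 >1
  x=-2.932: |R|=1.21153 >1
  x=-2.885: |R|=1.18469 >1
So |R|<1 on (-2.5714, 0).

(-2.5714,0); λ=-8 ⇒ h* = (18/7)/8 = 0.3214.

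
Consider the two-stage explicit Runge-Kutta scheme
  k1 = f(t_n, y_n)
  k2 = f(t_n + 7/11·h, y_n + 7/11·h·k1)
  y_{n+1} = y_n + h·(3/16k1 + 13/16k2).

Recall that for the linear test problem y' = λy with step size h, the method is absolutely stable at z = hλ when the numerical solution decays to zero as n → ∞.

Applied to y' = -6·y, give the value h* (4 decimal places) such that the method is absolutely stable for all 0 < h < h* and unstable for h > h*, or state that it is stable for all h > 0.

(-1.9341,0); λ=-6 ⇒ h* = (176/91)/6 = 0.3223.

On y'=λy, z=hλ:
  k1=λy_n ⇒ h·k1=z·y_n;  k2=λ(1+7/11z)y_n ⇒ h·k2=z(1+7/11z)y_n
  y_{n+1}/y_n = 1 + 3/16z + 13/16z(1+7/11z) = 1 + z + 91/176z²
  so R(z) = 1 + z + 91/176z².

Solve |R(x)|<1 on ℝ⁻.
x=-0.39: |R|=0.6886
R=1: x+91/176x²=0 ⇒ x=−176/91=-1.9341; min R=1−1/(4·91/176)=0.5165>−1
Confirm numerically:
  x=-1.756: |R|=0.83833 <1
  x=-1.669: |R|=0.77126 <1
  x=-1.268: |R|=0.56332 <1
  x=-2.490: |R|=1.71573 >1
  x=-2.417: |R|=1.60352 >1
  x=-2.125: |R|=1.20978 >1
So |R|<1 on (-1.9341, 0).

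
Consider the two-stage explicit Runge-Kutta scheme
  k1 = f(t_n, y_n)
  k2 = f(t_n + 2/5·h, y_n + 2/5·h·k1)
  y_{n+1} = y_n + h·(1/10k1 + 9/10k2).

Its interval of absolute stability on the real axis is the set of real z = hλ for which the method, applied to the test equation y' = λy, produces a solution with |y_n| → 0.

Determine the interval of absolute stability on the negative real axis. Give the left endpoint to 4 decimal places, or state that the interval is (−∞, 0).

z∈(-2.7778,0).

On y'=λy, z=hλ:
  k1=λy_n ⇒ h·k1=z·y_n;  k2=λ(1+2/5z)y_n ⇒ h·k2=z(1+2/5z)y_n
  y_{n+1}/y_n = 1 + 1/10z + 9/10z(1+2/5z) = 1 + z + 9/25z²
  R(z) = 1 + z + 9/25z².

Need |R(x)|<1, x<0.
x=-0.77: |R|=0.4434
R=1: x+9/25x²=0 ⇒ x=−25/9=-2.7778; min R=1−1/(4·9/25)=0.3056>−1
Confirm numerically:
  x=-2.295: |R|=0.60113 <1
  x=-1.687: |R|=0.33755 <1
  x=-1.166: |R|=0.32344 <1
  x=-3.321: |R|=1.64945 >1
  x=-3.294: |R|=1.61216 >1
  x=-3.193: |R|=1.47729 >1
Stable set (-2.7778, 0).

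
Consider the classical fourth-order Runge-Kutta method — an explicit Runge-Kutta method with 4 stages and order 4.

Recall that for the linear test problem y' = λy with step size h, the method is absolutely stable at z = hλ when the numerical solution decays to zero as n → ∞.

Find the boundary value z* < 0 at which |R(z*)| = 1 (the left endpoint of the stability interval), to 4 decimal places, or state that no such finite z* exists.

On y'=λy, z=hλ:
  order 4, 4-stage ⇒ R(z)=1+z+z^2/2+z^3/6+z^4/24
  (e.g. R(-1.06)=0.35590, |R|=0.35590)

Solve |R(x)|<1 on ℝ⁻.
x=-1.06: |R|=0.3559
|R(-2.49)|=0.6387 |R(-0.66)|=0.5178 |R(-0.52)|=0.5948
Bisect:
  x_lo=-3.1076 |R|=1.6050  x_hi=-0.2797 |R|=0.7560
  mid=-1.69365 |R|=0.27372 →hi
  mid=-2.40060 |R|=0.55890 →hi
  mid=-2.75408 |R|=0.95395 →hi
  mid=-2.93082 |R|=1.24251 →lo
  mid=-2.84245 |R|=1.08965 →lo
  mid=-2.79826 |R|=1.01973 →lo
  mid=-2.77617 |R|=0.98633 →hi
  mid=-2.78722 |R|=1.00291 →lo
  mid=-2.78170 |R|=0.99459 →hi
  ...
  [-2.78532,-2.78515] ⇒ x*=-2.7853
So |R|<1 on (-2.7853, 0).

z* = -2.7853.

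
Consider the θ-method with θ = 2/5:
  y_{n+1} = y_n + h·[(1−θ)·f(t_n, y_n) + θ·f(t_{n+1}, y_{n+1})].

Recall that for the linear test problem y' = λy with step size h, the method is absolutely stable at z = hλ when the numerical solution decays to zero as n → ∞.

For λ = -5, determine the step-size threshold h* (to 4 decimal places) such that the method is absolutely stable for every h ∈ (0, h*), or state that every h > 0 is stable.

(-10.0000,0); λ=-5 ⇒ h* = (10)/5 = 2.0000.

Set f=λy, z=hλ:
  y_{n+1} = y_n + z·[3/5·y_n + 2/5·y_{n+1}] ⇒ (1 − 2/5z)y_{n+1} = (1 + 3/5z)y_n
  ⇒ R(z) = (1 + 3/5z)/(1 − 2/5z).

Need |R(x)|<1, x<0.
x=-0.7: |R|=0.4531
R=−1: 1+3/5x = −1+2/5x ⇒ -1/5x=2 ⇒ x=2/(-1/5)=-10.0000
Confirm numerically:
  x=-9.380: |R|=0.97391 <1
  x=-7.681: |R|=0.88611 <1
  x=-7.112: |R|=0.84977 <1
  x=-6.046: |R|=0.76866 <1
  x=-10.350: |R|=1.01362 >1
  x=-10.233: |R|=1.00915 >1
Stable set (-10.0000, 0).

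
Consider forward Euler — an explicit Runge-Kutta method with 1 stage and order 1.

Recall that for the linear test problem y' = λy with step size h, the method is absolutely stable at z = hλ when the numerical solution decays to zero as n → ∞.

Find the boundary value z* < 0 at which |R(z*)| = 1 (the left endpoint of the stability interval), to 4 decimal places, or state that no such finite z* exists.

On y'=λy, z=hλ:
  order 1, 1-stage ⇒ R(z)=1+z
  (e.g. R(-0.41)=0.59000, |R|=0.59000)

Find x<0 with |R(x)|<1.
x=-0.41: |R|=0.5900
|R(-1.66)|=0.6600 |R(-1.6)|=0.6000 |R(-1.04)|=0.0400
Bisect:
  x_lo=-2.8105 |R|=1.8105  x_hi=-0.2811 |R|=0.7189
  mid=-1.54579 |R|=0.54579 →hi
  mid=-2.17816 |R|=1.17816 →lo
  mid=-1.86197 |R|=0.86197 →hi
  mid=-2.02006 |R|=1.02006 →lo
  mid=-1.94102 |R|=0.94102 →hi
  mid=-1.98054 |R|=0.98054 →hi
  mid=-2.00030 |R|=1.00030 →lo
  mid=-1.99042 |R|=0.99042 →hi
  mid=-1.99536 |R|=0.99536 →hi
  mid=-1.99783 |R|=0.99783 →hi
  ...
  [-2.00015,-1.99999] ⇒ x*=-2.0000
So |R|<1 on (-2.0000, 0).

z* = -2.0000.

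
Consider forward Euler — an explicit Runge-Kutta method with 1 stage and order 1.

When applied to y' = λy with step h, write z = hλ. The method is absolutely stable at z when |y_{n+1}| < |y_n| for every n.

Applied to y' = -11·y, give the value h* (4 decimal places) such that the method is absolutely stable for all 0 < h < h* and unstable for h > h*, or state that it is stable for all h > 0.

Test eqn y'=λy, z=hλ:
  order 1, 1-stage ⇒ R(z)=1+z
  (e.g. R(-0.57)=0.43000, |R|=0.43000)

Solve |R(x)|<1 on ℝ⁻.
x=-0.57: |R|=0.4300
|R(-1.77)|=0.7700 |R(-1.53)|=0.5300 |R(-0.5)|=0.5000
Bisect:
  x_lo=-2.5745 |R|=1.5745  x_hi=-0.3058 |R|=0.6942
  mid=-1.44015 |R|=0.44015 →hi
  mid=-2.00732 |R|=1.00732 →lo
  mid=-1.72374 |R|=0.72374 →hi
  mid=-1.86553 |R|=0.86553 →hi
  mid=-1.93643 |R|=0.93643 →hi
  mid=-1.97188 |R|=0.97188 →hi
  mid=-1.98960 |R|=0.98960 →hi
  mid=-1.99846 |R|=0.99846 →hi
  mid=-2.00289 |R|=1.00289 →lo
  ...
  [-2.00012,-1.99999] ⇒ x*=-2.0000
So |R|<1 on (-2.0000, 0).

(-2.0000,0); λ=-11 ⇒ h* = 0.1818.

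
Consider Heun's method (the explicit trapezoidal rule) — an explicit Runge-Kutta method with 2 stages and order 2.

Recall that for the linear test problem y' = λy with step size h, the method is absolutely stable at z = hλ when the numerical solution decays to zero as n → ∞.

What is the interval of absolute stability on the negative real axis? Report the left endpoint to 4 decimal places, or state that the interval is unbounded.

(-2.0000, 0).

With y'=λy (z=hλ):
  order 2, 2-stage ⇒ R(z)=1+z+z^2/2
  (e.g. R(-1.31)=0.54805, |R|=0.54805)

Need |R(x)|<1, x<0.
x=-1.31: |R|=0.5481
|R(-2.27)|=1.3064 |R(-1.68)|=0.7312 |R(-1.2)|=0.5200
Bisect:
  x_lo=-2.4740 |R|=1.5863  x_hi=-0.0973 |R|=0.9074
  mid=-1.28564 |R|=0.54079 →hi
  mid=-1.87980 |R|=0.88702 →hi
  mid=-2.17688 |R|=1.19252 →lo
  mid=-2.02834 |R|=1.02874 →lo
  mid=-1.95407 |R|=0.95513 →hi
  mid=-1.99121 |R|=0.99124 →hi
  mid=-2.00977 |R|=1.00982 →lo
  mid=-2.00049 |R|=1.00049 →lo
  mid=-1.99585 |R|=0.99586 →hi
  mid=-1.99817 |R|=0.99817 →hi
  ...
  [-2.00005,-1.99991] ⇒ x*=-2.0000
Interval (-2.0000, 0).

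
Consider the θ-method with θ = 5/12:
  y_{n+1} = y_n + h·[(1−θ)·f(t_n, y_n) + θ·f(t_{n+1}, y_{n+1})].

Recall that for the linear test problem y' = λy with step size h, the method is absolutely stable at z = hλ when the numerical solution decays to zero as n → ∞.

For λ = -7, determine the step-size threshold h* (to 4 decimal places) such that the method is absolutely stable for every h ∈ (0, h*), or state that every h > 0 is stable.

(-12.0000,0); λ=-7 ⇒ h* = (12)/7 = 1.7143.

On y'=λy, z=hλ:
  y_{n+1} = y_n + z·[7/12·y_n + 5/12·y_{n+1}] ⇒ (1 − 5/12z)y_{n+1} = (1 + 7/12z)y_n
  ⇒ R(z) = (1 + 7/12z)/(1 − 5/12z).

Find x<0 with |R(x)|<1.
x=-0.98: |R|=0.3041
R=−1: 1+7/12x = −1+5/12x ⇒ -1/6x=2 ⇒ x=2/(-1/6)=-12.0000
Confirm numerically:
  x=-9.765: |R|=0.92651 <1
  x=-9.228: |R|=0.90464 <1
  x=-6.225: |R|=0.73217 <1
  x=-12.340: |R|=1.00923 >1
  x=-12.122: |R|=1.00336 >1
  x=-12.024: |R|=1.00067 >1
Interval (-12.0000, 0).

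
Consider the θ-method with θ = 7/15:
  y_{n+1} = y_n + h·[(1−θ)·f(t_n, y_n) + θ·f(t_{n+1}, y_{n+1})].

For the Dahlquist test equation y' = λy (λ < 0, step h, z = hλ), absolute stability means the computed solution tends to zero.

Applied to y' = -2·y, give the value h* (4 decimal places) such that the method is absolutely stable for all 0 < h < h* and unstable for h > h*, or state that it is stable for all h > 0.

Set f=λy, z=hλ:
  y_{n+1} = y_n + z·[8/15·y_n + 7/15·y_{n+1}] ⇒ (1 − 7/15z)y_{n+1} = (1 + 8/15z)y_n
  R(z) = (1 + 8/15z)/(1 − 7/15z).

Need |R(x)|<1, x<0.
x=-0.37: |R|=0.6845
R=−1: 1+8/15x = −1+7/15x ⇒ -1/15x=2 ⇒ x=2/(-1/15)=-30.0000
Confirm numerically:
  x=-23.696: |R|=0.96515 <1
  x=-22.241: |R|=0.95454 <1
  x=-21.878: |R|=0.95170 <1
  x=-19.986: |R|=0.93535 <1
  x=-30.513: |R|=1.00224 >1
  x=-30.194: |R|=1.00086 >1
Interval (-30.0000, 0).

(-30.0000,0); λ=-2 ⇒ h* = (30)/2 = 15.0000.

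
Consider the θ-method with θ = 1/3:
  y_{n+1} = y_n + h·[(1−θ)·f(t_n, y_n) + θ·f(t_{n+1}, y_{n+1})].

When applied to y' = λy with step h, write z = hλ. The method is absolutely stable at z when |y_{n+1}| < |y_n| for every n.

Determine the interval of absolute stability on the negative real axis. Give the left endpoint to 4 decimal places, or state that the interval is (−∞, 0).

z∈(-6.0000,0).

On y'=λy, z=hλ:
  y_{n+1} = y_n + z·[2/3·y_n + 1/3·y_{n+1}] ⇒ (1 − 1/3z)y_{n+1} = (1 + 2/3z)y_n
  so R(z) = (1 + 2/3z)/(1 − 1/3z).

Boundary: |R(x)|=1, x<0.
x=-1.16: |R|=0.1635
R=−1: 1+2/3x = −1+1/3x ⇒ -1/3x=2 ⇒ x=2/(-1/3)=-6.0000
Confirm numerically:
  x=-5.732: |R|=0.96931 <1
  x=-5.182: |R|=0.90002 <1
  x=-3.828: |R|=0.68190 <1
  x=-3.162: |R|=0.53944 <1
  x=-6.584: |R|=1.06093 >1
  x=-6.368: |R|=1.03928 >1
Interval (-6.0000, 0).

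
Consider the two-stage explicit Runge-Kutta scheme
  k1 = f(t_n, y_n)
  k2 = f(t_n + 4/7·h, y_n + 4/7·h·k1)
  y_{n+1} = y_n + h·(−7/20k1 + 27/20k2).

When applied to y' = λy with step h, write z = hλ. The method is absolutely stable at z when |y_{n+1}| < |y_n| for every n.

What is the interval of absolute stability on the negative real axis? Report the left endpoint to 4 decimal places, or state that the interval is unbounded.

Test eqn y'=λy, z=hλ:
  k1=λy_n ⇒ h·k1=z·y_n;  k2=λ(1+4/7z)y_n ⇒ h·k2=z(1+4/7z)y_n
  y_{n+1}/y_n = 1 − 7/20z + 27/20z(1+4/7z) = 1 + z + 27/35z²
  R(z) = 1 + z + 27/35z².

Boundary: |R(x)|=1, x<0.
x=-0.43: |R|=0.7126
R=1: x+27/35x²=0 ⇒ x=−35/27=-1.2963; min R=1−1/(4·27/35)=0.6759>−1
Confirm numerically:
  x=-1.079: |R|=0.81913 <1
  x=-0.918: |R|=0.73210 <1
  x=-0.592: |R|=0.67836 <1
  x=-1.746: |R|=1.60571 >1
  x=-1.448: |R|=1.16946 >1
So |R|<1 on (-1.2963, 0).

(-1.2963, 0).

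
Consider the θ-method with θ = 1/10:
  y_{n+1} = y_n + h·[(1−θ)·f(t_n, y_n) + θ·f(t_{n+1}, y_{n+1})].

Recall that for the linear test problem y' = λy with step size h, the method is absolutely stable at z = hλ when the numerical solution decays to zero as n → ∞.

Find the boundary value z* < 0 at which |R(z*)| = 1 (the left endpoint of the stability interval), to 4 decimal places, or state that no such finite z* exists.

On y'=λy, z=hλ:
  y_{n+1} = y_n + z·[9/10·y_n + 1/10·y_{n+1}] ⇒ (1 − 1/10z)y_{n+1} = (1 + 9/10z)y_n
  so R(z) = (1 + 9/10z)/(1 − 1/10z).

Solve |R(x)|<1 on ℝ⁻.
x=-0.37: |R|=0.6432
R=−1: 1+9/10x = −1+1/10x ⇒ -4/5x=2 ⇒ x=2/(-4/5)=-2.5000
Confirm numerically:
  x=-1.742: |R|=0.48356 <1
  x=-1.732: |R|=0.47630 <1
  x=-1.483: |R|=0.29147 <1
  x=-1.416: |R|=0.24036 <1
  x=-3.036: |R|=1.32894 >1
  x=-2.799: |R|=1.18689 >1
  x=-2.761: |R|=1.16362 >1
Interval (-2.5000, 0).

z* = -2.5000.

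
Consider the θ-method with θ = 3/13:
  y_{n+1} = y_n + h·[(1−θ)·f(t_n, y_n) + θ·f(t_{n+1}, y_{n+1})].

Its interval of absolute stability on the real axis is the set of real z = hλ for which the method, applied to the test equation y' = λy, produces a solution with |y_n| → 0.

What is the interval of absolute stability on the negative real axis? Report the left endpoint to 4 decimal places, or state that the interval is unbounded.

Set f=λy, z=hλ:
  y_{n+1} = y_n + z·[10/13·y_n + 3/13·y_{n+1}] ⇒ (1 − 3/13z)y_{n+1} = (1 + 10/13z)y_n
  ⇒ R(z) = (1 + 10/13z)/(1 − 3/13z).

Solve |R(x)|<1 on ℝ⁻.
x=-1.32: |R|=0.0118
R=−1: 1+10/13x = −1+3/13x ⇒ -7/13x=2 ⇒ x=2/(-7/13)=-3.7143
Confirm numerically:
  x=-3.165: |R|=0.82907 <1
  x=-2.699: |R|=0.66313 <1
  x=-2.362: |R|=0.52873 <1
  x=-4.077: |R|=1.10063 >1
  x=-3.829: |R|=1.03279 >1
Stable set (-3.7143, 0).

(-3.7143, 0).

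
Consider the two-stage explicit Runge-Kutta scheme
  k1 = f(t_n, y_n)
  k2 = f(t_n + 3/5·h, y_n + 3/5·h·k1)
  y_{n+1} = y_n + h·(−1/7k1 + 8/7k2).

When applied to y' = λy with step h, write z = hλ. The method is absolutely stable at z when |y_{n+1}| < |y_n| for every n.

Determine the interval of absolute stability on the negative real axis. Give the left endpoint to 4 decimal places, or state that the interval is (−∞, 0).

(-1.4583, 0).

Test eqn y'=λy, z=hλ:
  k1=λy_n ⇒ h·k1=z·y_n;  k2=λ(1+3/5z)y_n ⇒ h·k2=z(1+3/5z)y_n
  y_{n+1}/y_n = 1 − 1/7z + 8/7z(1+3/5z) = 1 + z + 24/35z²
  ⇒ R(z) = 1 + z + 24/35z².

Boundary: |R(x)|=1, x<0.
x=-1.3: |R|=0.8589
R=1: x+24/35x²=0 ⇒ x=−35/24=-1.4583; min R=1−1/(4·24/35)=0.6354>−1
Confirm numerically:
  x=-1.170: |R|=0.76867 <1
  x=-1.056: |R|=0.70866 <1
  x=-0.803: |R|=0.63915 <1
  x=-0.768: |R|=0.63645 <1
  x=-1.930: |R|=1.62422 >1
  x=-1.877: |R|=1.53886 >1
  x=-1.605: |R|=1.16142 >1
So |R|<1 on (-1.4583, 0).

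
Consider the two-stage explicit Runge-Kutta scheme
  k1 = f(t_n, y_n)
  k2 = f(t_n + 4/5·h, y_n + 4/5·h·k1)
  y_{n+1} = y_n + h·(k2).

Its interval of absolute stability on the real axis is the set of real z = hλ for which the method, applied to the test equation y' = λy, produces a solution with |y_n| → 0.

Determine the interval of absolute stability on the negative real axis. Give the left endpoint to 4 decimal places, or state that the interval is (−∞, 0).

Set f=λy, z=hλ:
  k1=λy_n ⇒ h·k1=z·y_n;  k2=λ(1+4/5z)y_n ⇒ h·k2=z(1+4/5z)y_n
  y_{n+1}/y_n = 1 + z(1+4/5z) = 1 + z + 4/5z²
  ⇒ R(z) = 1 + z + 4/5z².

Boundary: |R(x)|=1, x<0.
x=-1.68: |R|=1.5779
R=1: x+4/5x²=0 ⇒ x=−5/4=-1.2500; min R=1−1/(4·4/5)=0.6875>−1
Confirm numerically:
  x=-0.995: |R|=0.79702 <1
  x=-0.931: |R|=0.76241 <1
  x=-0.914: |R|=0.75432 <1
  x=-0.814: |R|=0.71608 <1
  x=-1.835: |R|=1.85878 >1
  x=-1.517: |R|=1.32403 >1
  x=-1.335: |R|=1.09078 >1
So |R|<1 on (-1.2500, 0).

(-1.2500, 0).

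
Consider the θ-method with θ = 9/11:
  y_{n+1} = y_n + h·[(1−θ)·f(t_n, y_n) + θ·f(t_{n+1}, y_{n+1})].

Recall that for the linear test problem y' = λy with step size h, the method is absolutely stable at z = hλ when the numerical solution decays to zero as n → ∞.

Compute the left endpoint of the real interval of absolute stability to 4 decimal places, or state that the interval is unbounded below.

Test eqn y'=λy, z=hλ:
  y_{n+1} = y_n + z·[2/11·y_n + 9/11·y_{n+1}] ⇒ (1 − 9/11z)y_{n+1} = (1 + 2/11z)y_n
  R(z) = (1 + 2/11z)/(1 − 9/11z).

Need |R(x)|<1, x<0.
x=-1.38: |R|=0.3518
x=-2: |R|=0.2414
x=-10: |R|=0.0891
x=-100: |R|=0.2075
θ=9/11≥1/2 ⇒ |1+2/11x|<|1−9/11x| ∀x<0 ⇒ interval (−∞,0).

unbounded; (−∞, 0).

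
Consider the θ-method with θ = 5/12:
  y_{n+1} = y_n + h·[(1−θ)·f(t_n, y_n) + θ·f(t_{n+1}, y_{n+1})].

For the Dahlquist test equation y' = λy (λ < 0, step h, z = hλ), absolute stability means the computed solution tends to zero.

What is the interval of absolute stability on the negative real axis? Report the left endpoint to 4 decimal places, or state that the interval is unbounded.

With y'=λy (z=hλ):
  y_{n+1} = y_n + z·[7/12·y_n + 5/12·y_{n+1}] ⇒ (1 − 5/12z)y_{n+1} = (1 + 7/12z)y_n
  R(z) = (1 + 7/12z)/(1 − 5/12z).

Solve |R(x)|<1 on ℝ⁻.
x=-0.65: |R|=0.4885
R=−1: 1+7/12x = −1+5/12x ⇒ -1/6x=2 ⇒ x=2/(-1/6)=-12.0000
Confirm numerically:
  x=-10.682: |R|=0.95970 <1
  x=-9.737: |R|=0.92542 <1
  x=-7.691: |R|=0.82919 <1
  x=-12.121: |R|=1.00333 >1
  x=-12.027: |R|=1.00075 >1
So |R|<1 on (-12.0000, 0).

z∈(-12.0000,0).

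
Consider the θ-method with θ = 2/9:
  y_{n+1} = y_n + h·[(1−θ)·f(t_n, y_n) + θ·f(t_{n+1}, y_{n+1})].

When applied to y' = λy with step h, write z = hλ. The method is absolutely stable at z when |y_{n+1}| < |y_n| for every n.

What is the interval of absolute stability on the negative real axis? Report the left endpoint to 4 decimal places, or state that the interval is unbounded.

With y'=λy (z=hλ):
  y_{n+1} = y_n + z·[7/9·y_n + 2/9·y_{n+1}] ⇒ (1 − 2/9z)y_{n+1} = (1 + 7/9z)y_n
  so R(z) = (1 + 7/9z)/(1 − 2/9z).

Need |R(x)|<1, x<0.
x=-1.31: |R|=0.0146
R=−1: 1+7/9x = −1+2/9x ⇒ -5/9x=2 ⇒ x=2/(-5/9)=-3.6000
Confirm numerically:
  x=-2.307: |R|=0.52512 <1
  x=-2.216: |R|=0.48481 <1
  x=-2.150: |R|=0.45489 <1
  x=-4.180: |R|=1.16705 >1
  x=-3.937: |R|=1.09986 >1
  x=-3.731: |R|=1.03979 >1
So |R|<1 on (-3.6000, 0).

z∈(-3.6000,0).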